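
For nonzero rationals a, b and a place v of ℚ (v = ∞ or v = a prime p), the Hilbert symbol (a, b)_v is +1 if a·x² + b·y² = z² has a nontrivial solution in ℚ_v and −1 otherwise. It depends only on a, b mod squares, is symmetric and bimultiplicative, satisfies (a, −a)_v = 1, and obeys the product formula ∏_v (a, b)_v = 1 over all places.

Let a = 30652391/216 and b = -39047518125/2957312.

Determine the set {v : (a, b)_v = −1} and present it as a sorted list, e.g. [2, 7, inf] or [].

(a, b) ≡ (3753354, -3498) mod (ℚ^×)²; places V = {2, 3, 5, 7, 11, 19, 29, 37, 53, ∞}.
(a,b)_11: α=1, u≡4; β=1, v≡3 (mod 11); (4|11)=+1, (3|11)=+1; sign (−1)^1·+1^1·+1^1 = -1.
(a,b)_5: α=0, u≡1; β=4, v≡3 (mod 5); (1|5)=+1, (3|5)=-1; sign (−1)^0·+1^4·-1^0 = +1.
(a,b)_∞: sgn(3753354)=+, sgn(-3498)=−, so +1.
(a,b)_19: α=0, u≡2; β=-2, v≡7 (mod 19); (2|19)=-1, (7|19)=+1; sign (−1)^0·-1^-2·+1^0 = +1.
(a,b)_2: α=-3, β=-13; u≡5, v≡3 (mod 8); ε(u)ε(v)=0·1, αω(v)=-3·1, βω(u)=-13·1; sum ≡ 0  ⇒  +1.
(a,b)_7: α=2, u≡3; β=2, v≡2 (mod 7); (3|7)=-1, (2|7)=+1; sign (−1)^0·-1^2·+1^2 = +1.
(a,b)_53: α=1, u≡16; β=1, v≡24 (mod 53); (16|53)=+1, (24|53)=+1; sign (−1)^0·+1^1·+1^1 = +1.
(a,b)_37: α=1, u≡4; β=0, v≡35 (mod 37); (4|37)=+1, (35|37)=-1; sign (−1)^0·+1^0·-1^1 = -1.
(a,b)_3: α=-3, u≡1; β=7, v≡1 (mod 3); (1|3)=+1, (1|3)=+1; sign (−1)^1·+1^7·+1^-3 = -1.
(a,b)_29: α=1, u≡28; β=0, v≡10 (mod 29); (28|29)=+1, (10|29)=-1; sign (−1)^0·+1^0·-1^1 = -1.
(3753354, -3498 / ℚ) ramifies at {3, 11, 29, 37}: a division algebra.

[3, 11, 29, 37]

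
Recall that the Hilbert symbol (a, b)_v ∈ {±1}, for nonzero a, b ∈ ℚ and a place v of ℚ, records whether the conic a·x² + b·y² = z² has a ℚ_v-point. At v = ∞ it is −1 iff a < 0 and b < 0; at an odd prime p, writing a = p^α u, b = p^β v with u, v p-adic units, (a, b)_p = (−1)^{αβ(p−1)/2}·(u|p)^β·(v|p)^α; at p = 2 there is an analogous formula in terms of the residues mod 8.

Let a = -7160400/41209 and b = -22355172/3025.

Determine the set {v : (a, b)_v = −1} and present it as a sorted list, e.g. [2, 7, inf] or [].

[2, 13, 29, inf]

Mod squares: a ≡ -221, b ≡ -12673. Check v ∈ {∞, 2, 3, 5, 7, 11, 13, 17, 19, 23, 29}.
v=7: a=7^-2·(≡5), b=7^2·(≡4) mod 7; (5|7)=-1, (4|7)=+1; (−1)^{-2·2·3}·(-1)^2·(+1)^-2 = +1.
v=∞: -221 < 0 and -12673 < 0  ⇒  (a,b)_∞ = -1.
v=2: v_2(a)=4, v_2(b)=2; units ≡ 3, 7 (mod 8); ε·ε+αω+βω = 1·1+4·0+2·1 ≡ 1  ⇒  (a,b)_2 = -1.
v=19: a=19^0·(≡11), b=19^1·(≡11) mod 19; (11|19)=+1, (11|19)=+1; (−1)^{0·1·9}·(+1)^1·(+1)^0 = +1.
v=17: a=17^1·(≡9), b=17^0·(≡2) mod 17; (9|17)=+1, (2|17)=+1; (−1)^{1·0·8}·(+1)^0·(+1)^1 = +1.
v=29: a=29^-2·(≡14), b=29^1·(≡14) mod 29; (14|29)=-1, (14|29)=-1; (−1)^{-2·1·14}·(-1)^1·(-1)^-2 = -1.
v=3: a=3^4·(≡1), b=3^2·(≡2) mod 3; (1|3)=+1, (2|3)=-1; (−1)^{4·2·1}·(+1)^2·(-1)^4 = +1.
v=5: a=5^2·(≡1), b=5^-2·(≡3) mod 5; (1|5)=+1, (3|5)=-1; (−1)^{2·-2·2}·(+1)^-2·(-1)^2 = +1.
v=11: a=11^0·(≡2), b=11^-2·(≡6) mod 11; (2|11)=-1, (6|11)=-1; (−1)^{0·-2·5}·(-1)^-2·(-1)^0 = +1.
v=23: a=23^0·(≡9), b=23^1·(≡9) mod 23; (9|23)=+1, (9|23)=+1; (−1)^{0·1·11}·(+1)^1·(+1)^0 = +1.
v=13: a=13^1·(≡3), b=13^0·(≡2) mod 13; (3|13)=+1, (2|13)=-1; (−1)^{1·0·6}·(+1)^0·(-1)^1 = -1.
|Ram(-221, -12673)| = 4, even; anisotropic at {2, 13, 29, ∞}.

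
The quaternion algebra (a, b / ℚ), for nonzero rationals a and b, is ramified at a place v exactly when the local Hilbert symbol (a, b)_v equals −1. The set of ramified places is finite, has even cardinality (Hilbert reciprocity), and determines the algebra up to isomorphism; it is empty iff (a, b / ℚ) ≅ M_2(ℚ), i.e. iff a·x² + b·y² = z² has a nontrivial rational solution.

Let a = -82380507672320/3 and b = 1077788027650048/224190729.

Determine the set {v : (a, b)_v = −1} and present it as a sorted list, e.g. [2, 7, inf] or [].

[2, 5]

(a, b) ≡ (-285, 201058) mod (ℚ^×)²; places V = {2, 3, 5, 7, 11, 13, 19, 23, 31, 37, ∞}.
(a,b)_31: α=0, u≡19; β=-2, v≡6 (mod 31); (19|31)=+1, (6|31)=-1; sign (−1)^0·+1^-2·-1^0 = +1.
(a,b)_∞: sgn(-285)=−, sgn(201058)=+, so +1.
(a,b)_37: α=2, u≡33; β=1, v≡15 (mod 37); (33|37)=+1, (15|37)=-1; sign (−1)^0·+1^1·-1^2 = +1.
(a,b)_2: α=8, β=19; u≡3, v≡1 (mod 8); ε(u)ε(v)=1·0, αω(v)=8·0, βω(u)=19·1; sum ≡ 1  ⇒  -1.
(a,b)_5: α=1, u≡2; β=0, v≡2 (mod 5); (2|5)=-1, (2|5)=-1; sign (−1)^0·-1^0·-1^1 = -1.
(a,b)_11: α=4, u≡3; β=3, v≡10 (mod 11); (3|11)=+1, (10|11)=-1; sign (−1)^0·+1^3·-1^4 = +1.
(a,b)_13: α=2, u≡12; β=3, v≡9 (mod 13); (12|13)=+1, (9|13)=+1; sign (−1)^0·+1^3·+1^2 = +1.
(a,b)_3: α=-1, u≡1; β=-2, v≡1 (mod 3); (1|3)=+1, (1|3)=+1; sign (−1)^0·+1^-2·+1^-1 = +1.
(a,b)_23: α=0, u≡5; β=-2, v≡15 (mod 23); (5|23)=-1, (15|23)=-1; sign (−1)^0·-1^-2·-1^0 = +1.
(a,b)_19: α=1, u≡7; β=1, v≡14 (mod 19); (7|19)=+1, (14|19)=-1; sign (−1)^1·+1^1·-1^1 = +1.
(a,b)_7: α=0, u≡1; β=-2, v≡4 (mod 7); (1|7)=+1, (4|7)=+1; sign (−1)^0·+1^-2·+1^0 = +1.
Ram(-285, 201058) = {2, 5}; no ℚ_2-point on the conic.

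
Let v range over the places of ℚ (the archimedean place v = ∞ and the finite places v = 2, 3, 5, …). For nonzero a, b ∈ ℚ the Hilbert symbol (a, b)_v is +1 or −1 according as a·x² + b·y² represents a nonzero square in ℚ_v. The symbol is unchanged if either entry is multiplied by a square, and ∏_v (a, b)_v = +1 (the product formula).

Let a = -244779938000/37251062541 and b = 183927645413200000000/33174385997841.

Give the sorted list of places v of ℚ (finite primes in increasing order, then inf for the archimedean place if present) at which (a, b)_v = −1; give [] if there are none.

[5, 7, 13, 19]

Mod squares: a ≡ -11305, b ≡ 13. Check v ∈ {∞, 2, 3, 5, 7, 11, 13, 17, 19, 23, 37, 41, 43}.
v=23: a=23^2·(≡22), b=23^2·(≡4) mod 23; (22|23)=-1, (4|23)=+1; (−1)^{2·2·11}·(-1)^2·(+1)^2 = +1.
v=∞: -11305 < 0 and 13 > 0  ⇒  (a,b)_∞ = +1.
v=41: a=41^-2·(≡6), b=41^-2·(≡26) mod 41; (6|41)=-1, (26|41)=-1; (−1)^{-2·-2·20}·(-1)^-2·(-1)^-2 = +1.
v=17: a=17^-1·(≡15), b=17^2·(≡13) mod 17; (15|17)=+1, (13|17)=+1; (−1)^{-1·2·8}·(+1)^2·(+1)^-1 = +1.
v=37: a=37^2·(≡31), b=37^2·(≡31) mod 37; (31|37)=-1, (31|37)=-1; (−1)^{2·2·18}·(-1)^2·(-1)^2 = +1.
v=2: v_2(a)=4, v_2(b)=10; units ≡ 7, 5 (mod 8); ε·ε+αω+βω = 1·0+4·1+10·0 ≡ 0  ⇒  (a,b)_2 = +1.
v=7: a=7^-1·(≡4), b=7^0·(≡6) mod 7; (4|7)=+1, (6|7)=-1; (−1)^{-1·0·3}·(+1)^0·(-1)^-1 = -1.
v=3: a=3^-4·(≡2), b=3^-6·(≡1) mod 3; (2|3)=-1, (1|3)=+1; (−1)^{-4·-6·1}·(-1)^-6·(+1)^-4 = +1.
v=43: a=43^0·(≡14), b=43^-2·(≡38) mod 43; (14|43)=+1, (38|43)=+1; (−1)^{0·-2·21}·(+1)^-2·(+1)^0 = +1.
v=11: a=11^-2·(≡1), b=11^-4·(≡8) mod 11; (1|11)=+1, (8|11)=-1; (−1)^{-2·-4·5}·(+1)^-4·(-1)^-2 = +1.
v=19: a=19^-1·(≡15), b=19^0·(≡15) mod 19; (15|19)=-1, (15|19)=-1; (−1)^{-1·0·9}·(-1)^0·(-1)^-1 = -1.
v=13: a=13^2·(≡5), b=13^3·(≡4) mod 13; (5|13)=-1, (4|13)=+1; (−1)^{2·3·6}·(-1)^3·(+1)^2 = -1.
v=5: a=5^3·(≡1), b=5^8·(≡2) mod 5; (1|5)=+1, (2|5)=-1; (−1)^{3·8·2}·(+1)^8·(-1)^3 = -1.
(-11305, 13 / ℚ) ramifies at {5, 7, 13, 19}: a division algebra.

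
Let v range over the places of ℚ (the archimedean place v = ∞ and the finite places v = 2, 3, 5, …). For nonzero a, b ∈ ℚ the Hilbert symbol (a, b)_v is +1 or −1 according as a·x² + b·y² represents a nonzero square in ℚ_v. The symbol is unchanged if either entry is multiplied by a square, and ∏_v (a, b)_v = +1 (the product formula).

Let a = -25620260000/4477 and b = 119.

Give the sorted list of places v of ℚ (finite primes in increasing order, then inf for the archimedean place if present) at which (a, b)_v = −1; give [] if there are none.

(a, b) ≡ (-98642, 119) mod (ℚ^×)²; places V = {2, 5, 7, 11, 17, 31, 37, 43, ∞}.
(a,b)_5: α=4, u≡2; β=0, v≡4 (mod 5); (2|5)=-1, (4|5)=+1; sign (−1)^0·-1^0·+1^4 = +1.
(a,b)_2: α=5, β=0; u≡7, v≡7 (mod 8); ε(u)ε(v)=1·1, αω(v)=5·0, βω(u)=0·0; sum ≡ 1  ⇒  -1.
(a,b)_31: α=3, u≡24; β=0, v≡26 (mod 31); (24|31)=-1, (26|31)=-1; sign (−1)^0·-1^0·-1^3 = -1.
(a,b)_11: α=-2, u≡7; β=0, v≡9 (mod 11); (7|11)=-1, (9|11)=+1; sign (−1)^0·-1^0·+1^-2 = +1.
(a,b)_43: α=1, u≡8; β=0, v≡33 (mod 43); (8|43)=-1, (33|43)=-1; sign (−1)^0·-1^0·-1^1 = -1.
(a,b)_∞: sgn(-98642)=−, sgn(119)=+, so +1.
(a,b)_37: α=-1, u≡2; β=0, v≡8 (mod 37); (2|37)=-1, (8|37)=-1; sign (−1)^0·-1^0·-1^-1 = -1.
(a,b)_17: α=0, u≡1; β=1, v≡7 (mod 17); (1|17)=+1, (7|17)=-1; sign (−1)^0·+1^1·-1^0 = +1.
(a,b)_7: α=0, u≡2; β=1, v≡3 (mod 7); (2|7)=+1, (3|7)=-1; sign (−1)^0·+1^1·-1^0 = +1.
|Ram(-98642, 119)| = 4, even; anisotropic at {2, 31, 37, 43}.

[2, 31, 37, 43]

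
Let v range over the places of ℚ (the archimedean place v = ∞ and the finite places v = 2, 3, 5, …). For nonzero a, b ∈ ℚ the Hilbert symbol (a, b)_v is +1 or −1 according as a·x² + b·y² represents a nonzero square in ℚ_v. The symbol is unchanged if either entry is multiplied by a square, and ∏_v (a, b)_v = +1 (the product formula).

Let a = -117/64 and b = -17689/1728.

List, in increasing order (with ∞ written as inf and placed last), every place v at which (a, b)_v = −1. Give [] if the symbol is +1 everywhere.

[3, inf]

Mod squares: a ≡ -13, b ≡ -3. Check v ∈ {∞, 2, 3, 7, 13, 19}.
v=2: v_2(a)=-6, v_2(b)=-6; units ≡ 3, 5 (mod 8); ε·ε+αω+βω = 1·0+-6·1+-6·1 ≡ 0  ⇒  (a,b)_2 = +1.
v=19: a=19^0·(≡5), b=19^2·(≡11) mod 19; (5|19)=+1, (11|19)=+1; (−1)^{0·2·9}·(+1)^2·(+1)^0 = +1.
v=3: a=3^2·(≡2), b=3^-3·(≡2) mod 3; (2|3)=-1, (2|3)=-1; (−1)^{2·-3·1}·(-1)^-3·(-1)^2 = -1.
v=∞: -13 < 0 and -3 < 0  ⇒  (a,b)_∞ = -1.
v=7: a=7^0·(≡2), b=7^2·(≡4) mod 7; (2|7)=+1, (4|7)=+1; (−1)^{0·2·3}·(+1)^2·(+1)^0 = +1.
v=13: a=13^1·(≡9), b=13^0·(≡9) mod 13; (9|13)=+1, (9|13)=+1; (−1)^{1·0·6}·(+1)^0·(+1)^1 = +1.
|Ram(-13, -3)| = 2, even; anisotropic at {3, ∞}.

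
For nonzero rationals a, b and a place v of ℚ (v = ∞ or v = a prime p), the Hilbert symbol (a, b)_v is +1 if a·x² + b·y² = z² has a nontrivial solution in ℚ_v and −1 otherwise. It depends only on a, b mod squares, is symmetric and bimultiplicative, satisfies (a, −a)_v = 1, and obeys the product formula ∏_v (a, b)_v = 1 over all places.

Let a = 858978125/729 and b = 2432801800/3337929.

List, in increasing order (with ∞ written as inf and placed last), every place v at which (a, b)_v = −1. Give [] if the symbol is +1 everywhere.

Mod squares: a ≡ 1374365, b ≡ 201058. Check v ∈ {∞, 2, 3, 5, 7, 11, 13, 17, 19, 23, 29, 37}.
v=2: v_2(a)=0, v_2(b)=3; units ≡ 5, 1 (mod 8); ε·ε+αω+βω = 0·0+0·0+3·1 ≡ 1  ⇒  (a,b)_2 = -1.
v=3: a=3^-6·(≡2), b=3^-4·(≡1) mod 3; (2|3)=-1, (1|3)=+1; (−1)^{-6·-4·1}·(-1)^-4·(+1)^-6 = +1.
v=19: a=19^1·(≡13), b=19^1·(≡13) mod 19; (13|19)=-1, (13|19)=-1; (−1)^{1·1·9}·(-1)^1·(-1)^1 = -1.
v=17: a=17^1·(≡3), b=17^0·(≡16) mod 17; (3|17)=-1, (16|17)=+1; (−1)^{1·0·8}·(-1)^0·(+1)^1 = +1.
v=29: a=29^0·(≡17), b=29^-2·(≡20) mod 29; (17|29)=-1, (20|29)=+1; (−1)^{0·-2·14}·(-1)^-2·(+1)^0 = +1.
v=5: a=5^5·(≡2), b=5^2·(≡3) mod 5; (2|5)=-1, (3|5)=-1; (−1)^{5·2·2}·(-1)^2·(-1)^5 = -1.
v=∞: 1374365 > 0 and 201058 > 0  ⇒  (a,b)_∞ = +1.
v=37: a=37^1·(≡9), b=37^1·(≡13) mod 37; (9|37)=+1, (13|37)=-1; (−1)^{1·1·18}·(+1)^1·(-1)^1 = -1.
v=23: a=23^1·(≡6), b=23^0·(≡21) mod 23; (6|23)=+1, (21|23)=-1; (−1)^{1·0·11}·(+1)^0·(-1)^1 = -1.
v=7: a=7^0·(≡5), b=7^-2·(≡4) mod 7; (5|7)=-1, (4|7)=+1; (−1)^{0·-2·3}·(-1)^-2·(+1)^0 = +1.
v=13: a=13^0·(≡5), b=13^1·(≡9) mod 13; (5|13)=-1, (9|13)=+1; (−1)^{0·1·6}·(-1)^1·(+1)^0 = -1.
v=11: a=11^0·(≡9), b=11^3·(≡7) mod 11; (9|11)=+1, (7|11)=-1; (−1)^{0·3·5}·(+1)^3·(-1)^0 = +1.
|Ram(1374365, 201058)| = 6, even; anisotropic at {2, 5, 13, 19, 23, 37}.

[2, 5, 13, 19, 23, 37]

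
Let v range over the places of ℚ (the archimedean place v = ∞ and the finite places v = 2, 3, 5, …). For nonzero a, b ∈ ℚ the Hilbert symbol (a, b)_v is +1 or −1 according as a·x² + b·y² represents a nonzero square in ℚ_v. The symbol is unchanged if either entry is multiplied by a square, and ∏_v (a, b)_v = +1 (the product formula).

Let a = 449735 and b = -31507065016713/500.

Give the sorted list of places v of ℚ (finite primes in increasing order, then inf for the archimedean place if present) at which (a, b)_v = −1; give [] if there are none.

(a, b) ≡ (449735, -358385885) mod (ℚ^×)²; places V = {2, 3, 5, 11, 13, 17, 19, 23, 31, 37, ∞}.
(a,b)_2: α=0, β=-2; u≡7, v≡3 (mod 8); ε(u)ε(v)=1·1, αω(v)=0·1, βω(u)=-2·0; sum ≡ 1  ⇒  -1.
(a,b)_3: α=0, u≡2; β=2, v≡1 (mod 3); (2|3)=-1, (1|3)=+1; sign (−1)^0·-1^2·+1^0 = +1.
(a,b)_17: α=1, u≡3; β=2, v≡14 (mod 17); (3|17)=-1, (14|17)=-1; sign (−1)^0·-1^2·-1^1 = -1.
(a,b)_31: α=0, u≡18; β=1, v≡26 (mod 31); (18|31)=+1, (26|31)=-1; sign (−1)^0·+1^1·-1^0 = +1.
(a,b)_11: α=1, u≡9; β=1, v≡6 (mod 11); (9|11)=+1, (6|11)=-1; sign (−1)^1·+1^1·-1^1 = +1.
(a,b)_5: α=1, u≡2; β=-3, v≡3 (mod 5); (2|5)=-1, (3|5)=-1; sign (−1)^0·-1^-3·-1^1 = +1.
(a,b)_23: α=0, u≡16; β=1, v≡22 (mod 23); (16|23)=+1, (22|23)=-1; sign (−1)^0·+1^1·-1^0 = +1.
(a,b)_13: α=1, u≡2; β=3, v≡8 (mod 13); (2|13)=-1, (8|13)=-1; sign (−1)^0·-1^3·-1^1 = +1.
(a,b)_∞: sgn(449735)=+, sgn(-358385885)=−, so +1.
(a,b)_19: α=0, u≡5; β=1, v≡16 (mod 19); (5|19)=+1, (16|19)=+1; sign (−1)^0·+1^1·+1^0 = +1.
(a,b)_37: α=1, u≡19; β=1, v≡6 (mod 37); (19|37)=-1, (6|37)=-1; sign (−1)^0·-1^1·-1^1 = +1.
Ram(449735, -358385885) = {2, 17}; no ℚ_2-point on the conic.

[2, 17]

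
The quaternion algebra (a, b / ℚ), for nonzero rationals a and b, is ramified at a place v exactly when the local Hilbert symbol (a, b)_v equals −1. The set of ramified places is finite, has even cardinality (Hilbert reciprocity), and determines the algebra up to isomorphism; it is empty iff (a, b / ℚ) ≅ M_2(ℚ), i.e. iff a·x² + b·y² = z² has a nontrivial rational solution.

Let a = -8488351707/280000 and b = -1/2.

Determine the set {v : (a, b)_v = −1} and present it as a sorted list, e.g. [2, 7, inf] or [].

(a, b) ≡ (-358701, -2) mod (ℚ^×)²; places V = {2, 3, 5, 7, 11, 19, 29, 31, 37, ∞}.
(a,b)_3: α=1, u≡1; β=0, v≡1 (mod 3); (1|3)=+1, (1|3)=+1; sign (−1)^0·+1^0·+1^1 = +1.
(a,b)_31: α=1, u≡11; β=0, v≡15 (mod 31); (11|31)=-1, (15|31)=-1; sign (−1)^0·-1^0·-1^1 = -1.
(a,b)_7: α=-1, u≡2; β=0, v≡3 (mod 7); (2|7)=+1, (3|7)=-1; sign (−1)^0·+1^0·-1^-1 = -1.
(a,b)_2: α=-6, β=-1; u≡3, v≡7 (mod 8); ε(u)ε(v)=1·1, αω(v)=-6·0, βω(u)=-1·1; sum ≡ 0  ⇒  +1.
(a,b)_5: α=-4, u≡1; β=0, v≡2 (mod 5); (1|5)=+1, (2|5)=-1; sign (−1)^0·+1^0·-1^-4 = +1.
(a,b)_19: α=1, u≡4; β=0, v≡9 (mod 19); (4|19)=+1, (9|19)=+1; sign (−1)^0·+1^0·+1^1 = +1.
(a,b)_29: α=1, u≡12; β=0, v≡14 (mod 29); (12|29)=-1, (14|29)=-1; sign (−1)^0·-1^0·-1^1 = -1.
(a,b)_∞: sgn(-358701)=−, sgn(-2)=−, so -1.
(a,b)_11: α=2, u≡5; β=0, v≡5 (mod 11); (5|11)=+1, (5|11)=+1; sign (−1)^0·+1^0·+1^2 = +1.
(a,b)_37: α=2, u≡8; β=0, v≡18 (mod 37); (8|37)=-1, (18|37)=-1; sign (−1)^0·-1^0·-1^2 = +1.
Ram(-358701, -2) = {7, 29, 31, ∞}; no ℚ_7-point on the conic.

[7, 29, 31, inf]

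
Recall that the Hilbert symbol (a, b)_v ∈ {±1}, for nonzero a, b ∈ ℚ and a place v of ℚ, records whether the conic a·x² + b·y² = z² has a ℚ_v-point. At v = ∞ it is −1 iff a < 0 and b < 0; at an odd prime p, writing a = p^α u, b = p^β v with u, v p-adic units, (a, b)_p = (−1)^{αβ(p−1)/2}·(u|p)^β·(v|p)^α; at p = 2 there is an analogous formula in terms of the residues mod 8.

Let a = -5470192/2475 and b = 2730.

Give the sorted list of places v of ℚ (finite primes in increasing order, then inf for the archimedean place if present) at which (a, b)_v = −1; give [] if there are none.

(a, b) ≡ (-77, 2730) mod (ℚ^×)²; places V = {2, 3, 5, 7, 11, 13, 17, ∞}.
(a,b)_∞: sgn(-77)=−, sgn(2730)=+, so +1.
(a,b)_13: α=2, u≡3; β=1, v≡2 (mod 13); (3|13)=+1, (2|13)=-1; sign (−1)^0·+1^1·-1^2 = +1.
(a,b)_11: α=-1, u≡4; β=0, v≡2 (mod 11); (4|11)=+1, (2|11)=-1; sign (−1)^0·+1^0·-1^-1 = -1.
(a,b)_2: α=4, β=1; u≡3, v≡5 (mod 8); ε(u)ε(v)=1·0, αω(v)=4·1, βω(u)=1·1; sum ≡ 1  ⇒  -1.
(a,b)_3: α=-2, u≡1; β=1, v≡1 (mod 3); (1|3)=+1, (1|3)=+1; sign (−1)^0·+1^1·+1^-2 = +1.
(a,b)_5: α=-2, u≡2; β=1, v≡1 (mod 5); (2|5)=-1, (1|5)=+1; sign (−1)^0·-1^1·+1^-2 = -1.
(a,b)_7: α=1, u≡6; β=1, v≡5 (mod 7); (6|7)=-1, (5|7)=-1; sign (−1)^1·-1^1·-1^1 = -1.
(a,b)_17: α=2, u≡1; β=0, v≡10 (mod 17); (1|17)=+1, (10|17)=-1; sign (−1)^0·+1^0·-1^2 = +1.
Ram(-77, 2730) = {2, 5, 7, 11}; no ℚ_2-point on the conic.

[2, 5, 7, 11]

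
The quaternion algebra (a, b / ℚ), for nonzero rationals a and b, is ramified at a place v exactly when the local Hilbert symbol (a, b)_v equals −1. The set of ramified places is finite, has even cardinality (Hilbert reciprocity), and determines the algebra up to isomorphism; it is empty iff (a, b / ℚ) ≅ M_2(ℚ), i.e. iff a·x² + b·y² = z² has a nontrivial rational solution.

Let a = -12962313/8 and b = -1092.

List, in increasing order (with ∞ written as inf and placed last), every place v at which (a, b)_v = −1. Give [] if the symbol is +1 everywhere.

Mod squares: a ≡ -58786, b ≡ -273. Check v ∈ {∞, 2, 3, 7, 13, 17, 19}.
v=3: a=3^2·(≡2), b=3^1·(≡2) mod 3; (2|3)=-1, (2|3)=-1; (−1)^{2·1·1}·(-1)^1·(-1)^2 = -1.
v=17: a=17^1·(≡10), b=17^0·(≡13) mod 17; (10|17)=-1, (13|17)=+1; (−1)^{1·0·8}·(-1)^0·(+1)^1 = +1.
v=13: a=13^1·(≡8), b=13^1·(≡7) mod 13; (8|13)=-1, (7|13)=-1; (−1)^{1·1·6}·(-1)^1·(-1)^1 = +1.
v=7: a=7^3·(≡2), b=7^1·(≡5) mod 7; (2|7)=+1, (5|7)=-1; (−1)^{3·1·3}·(+1)^1·(-1)^3 = +1.
v=∞: -58786 < 0 and -273 < 0  ⇒  (a,b)_∞ = -1.
v=2: v_2(a)=-3, v_2(b)=2; units ≡ 7, 7 (mod 8); ε·ε+αω+βω = 1·1+-3·0+2·0 ≡ 1  ⇒  (a,b)_2 = -1.
v=19: a=19^1·(≡15), b=19^0·(≡10) mod 19; (15|19)=-1, (10|19)=-1; (−1)^{1·0·9}·(-1)^0·(-1)^1 = -1.
|Ram(-58786, -273)| = 4, even; anisotropic at {2, 3, 19, ∞}.

[2, 3, 19, inf]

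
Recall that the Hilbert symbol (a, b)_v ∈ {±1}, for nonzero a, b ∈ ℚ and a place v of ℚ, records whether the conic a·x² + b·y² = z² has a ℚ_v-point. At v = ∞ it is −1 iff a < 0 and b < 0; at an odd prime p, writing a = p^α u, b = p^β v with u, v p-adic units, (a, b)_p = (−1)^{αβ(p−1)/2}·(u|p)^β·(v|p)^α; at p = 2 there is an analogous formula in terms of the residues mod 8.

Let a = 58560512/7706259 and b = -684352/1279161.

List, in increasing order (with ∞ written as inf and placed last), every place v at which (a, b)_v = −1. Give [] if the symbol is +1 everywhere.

(a, b) ≡ (187, -37) mod (ℚ^×)²; places V = {2, 3, 11, 13, 17, 29, 31, 37, ∞}.
(a,b)_37: α=0, u≡2; β=1, v≡11 (mod 37); (2|37)=-1, (11|37)=+1; sign (−1)^0·-1^1·+1^0 = -1.
(a,b)_31: α=-2, u≡10; β=0, v≡16 (mod 31); (10|31)=+1, (16|31)=+1; sign (−1)^0·+1^0·+1^-2 = +1.
(a,b)_3: α=-6, u≡1; β=-2, v≡2 (mod 3); (1|3)=+1, (2|3)=-1; sign (−1)^0·+1^-2·-1^-6 = +1.
(a,b)_∞: sgn(187)=+, sgn(-37)=−, so +1.
(a,b)_13: α=0, u≡5; β=-2, v≡11 (mod 13); (5|13)=-1, (11|13)=-1; sign (−1)^0·-1^-2·-1^0 = +1.
(a,b)_29: α=2, u≡16; β=-2, v≡26 (mod 29); (16|29)=+1, (26|29)=-1; sign (−1)^0·+1^-2·-1^2 = +1.
(a,b)_17: α=1, u≡10; β=2, v≡14 (mod 17); (10|17)=-1, (14|17)=-1; sign (−1)^0·-1^2·-1^1 = -1.
(a,b)_2: α=12, β=6; u≡3, v≡3 (mod 8); ε(u)ε(v)=1·1, αω(v)=12·1, βω(u)=6·1; sum ≡ 1  ⇒  -1.
(a,b)_11: α=-1, u≡10; β=0, v≡6 (mod 11); (10|11)=-1, (6|11)=-1; sign (−1)^0·-1^0·-1^-1 = -1.
(187, -37 / ℚ) ramifies at {2, 11, 17, 37}: a division algebra.

[2, 11, 17, 37]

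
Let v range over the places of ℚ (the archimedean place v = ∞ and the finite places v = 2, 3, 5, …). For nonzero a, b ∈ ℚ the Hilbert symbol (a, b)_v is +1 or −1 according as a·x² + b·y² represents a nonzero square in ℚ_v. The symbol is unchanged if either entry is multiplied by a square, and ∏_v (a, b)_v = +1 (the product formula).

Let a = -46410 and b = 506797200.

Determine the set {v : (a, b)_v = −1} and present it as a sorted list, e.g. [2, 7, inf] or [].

Mod squares: a ≡ -46410, b ≡ 17. Check v ∈ {∞, 2, 3, 5, 7, 13, 17}.
v=13: a=13^1·(≡5), b=13^2·(≡12) mod 13; (5|13)=-1, (12|13)=+1; (−1)^{1·2·6}·(-1)^2·(+1)^1 = +1.
v=∞: -46410 < 0 and 17 > 0  ⇒  (a,b)_∞ = +1.
v=7: a=7^1·(≡6), b=7^2·(≡6) mod 7; (6|7)=-1, (6|7)=-1; (−1)^{1·2·3}·(-1)^2·(-1)^1 = -1.
v=3: a=3^1·(≡1), b=3^2·(≡2) mod 3; (1|3)=+1, (2|3)=-1; (−1)^{1·2·1}·(+1)^2·(-1)^1 = -1.
v=17: a=17^1·(≡7), b=17^1·(≡9) mod 17; (7|17)=-1, (9|17)=+1; (−1)^{1·1·8}·(-1)^1·(+1)^1 = -1.
v=5: a=5^1·(≡3), b=5^2·(≡3) mod 5; (3|5)=-1, (3|5)=-1; (−1)^{1·2·2}·(-1)^2·(-1)^1 = -1.
v=2: v_2(a)=1, v_2(b)=4; units ≡ 3, 1 (mod 8); ε·ε+αω+βω = 1·0+1·0+4·1 ≡ 0  ⇒  (a,b)_2 = +1.
(-46410, 17 / ℚ) ramifies at {3, 5, 7, 17}: a division algebra.

[3, 5, 7, 17]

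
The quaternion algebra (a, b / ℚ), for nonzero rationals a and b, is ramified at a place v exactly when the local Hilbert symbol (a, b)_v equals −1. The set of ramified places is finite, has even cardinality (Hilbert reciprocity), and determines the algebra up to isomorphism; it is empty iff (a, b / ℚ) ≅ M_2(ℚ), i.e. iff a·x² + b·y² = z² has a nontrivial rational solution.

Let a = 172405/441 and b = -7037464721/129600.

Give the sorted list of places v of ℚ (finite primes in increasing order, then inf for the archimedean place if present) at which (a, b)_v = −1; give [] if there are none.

[23, 41]

(a, b) ≡ (205, -496961) mod (ℚ^×)²; places V = {2, 3, 5, 7, 17, 23, 29, 31, 41, ∞}.
(a,b)_29: α=2, u≡10; β=0, v≡8 (mod 29); (10|29)=-1, (8|29)=-1; sign (−1)^0·-1^0·-1^2 = +1.
(a,b)_31: α=0, u≡2; β=1, v≡26 (mod 31); (2|31)=+1, (26|31)=-1; sign (−1)^0·+1^1·-1^0 = +1.
(a,b)_23: α=0, u≡5; β=1, v≡9 (mod 23); (5|23)=-1, (9|23)=+1; sign (−1)^0·-1^1·+1^0 = -1.
(a,b)_7: α=-2, u≡1; β=2, v≡4 (mod 7); (1|7)=+1, (4|7)=+1; sign (−1)^0·+1^2·+1^-2 = +1.
(a,b)_2: α=0, β=-6; u≡5, v≡7 (mod 8); ε(u)ε(v)=0·1, αω(v)=0·0, βω(u)=-6·1; sum ≡ 0  ⇒  +1.
(a,b)_5: α=1, u≡1; β=-2, v≡1 (mod 5); (1|5)=+1, (1|5)=+1; sign (−1)^0·+1^-2·+1^1 = +1.
(a,b)_3: α=-2, u≡1; β=-4, v≡1 (mod 3); (1|3)=+1, (1|3)=+1; sign (−1)^0·+1^-4·+1^-2 = +1.
(a,b)_17: α=0, u≡9; β=3, v≡6 (mod 17); (9|17)=+1, (6|17)=-1; sign (−1)^0·+1^3·-1^0 = +1.
(a,b)_41: α=1, u≡10; β=1, v≡6 (mod 41); (10|41)=+1, (6|41)=-1; sign (−1)^0·+1^1·-1^1 = -1.
(a,b)_∞: sgn(205)=+, sgn(-496961)=−, so +1.
(205, -496961 / ℚ) ramifies at {23, 41}: a division algebra.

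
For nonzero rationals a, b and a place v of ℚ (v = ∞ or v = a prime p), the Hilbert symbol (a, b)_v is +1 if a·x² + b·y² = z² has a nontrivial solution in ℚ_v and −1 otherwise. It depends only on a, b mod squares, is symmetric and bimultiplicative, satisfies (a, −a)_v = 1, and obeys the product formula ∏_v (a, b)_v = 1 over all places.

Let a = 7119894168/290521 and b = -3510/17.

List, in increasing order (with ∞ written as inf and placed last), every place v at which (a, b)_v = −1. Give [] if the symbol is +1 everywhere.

(a, b) ≡ (76038, -6630) mod (ℚ^×)²; places V = {2, 3, 5, 7, 11, 13, 17, 19, 23, 29, ∞}.
(a,b)_13: α=0, u≡1; β=1, v≡4 (mod 13); (1|13)=+1, (4|13)=+1; sign (−1)^0·+1^1·+1^0 = +1.
(a,b)_29: α=1, u≡2; β=0, v≡17 (mod 29); (2|29)=-1, (17|29)=-1; sign (−1)^0·-1^0·-1^1 = -1.
(a,b)_23: α=1, u≡15; β=0, v≡10 (mod 23); (15|23)=-1, (10|23)=-1; sign (−1)^0·-1^0·-1^1 = -1.
(a,b)_17: α=2, u≡6; β=-1, v≡9 (mod 17); (6|17)=-1, (9|17)=+1; sign (−1)^0·-1^-1·+1^2 = -1.
(a,b)_7: α=-4, u≡1; β=0, v≡6 (mod 7); (1|7)=+1, (6|7)=-1; sign (−1)^0·+1^0·-1^-4 = +1.
(a,b)_5: α=0, u≡3; β=1, v≡4 (mod 5); (3|5)=-1, (4|5)=+1; sign (−1)^0·-1^1·+1^0 = -1.
(a,b)_19: α=1, u≡13; β=0, v≡7 (mod 19); (13|19)=-1, (7|19)=+1; sign (−1)^0·-1^0·+1^1 = +1.
(a,b)_11: α=-2, u≡8; β=0, v≡9 (mod 11); (8|11)=-1, (9|11)=+1; sign (−1)^0·-1^0·+1^-2 = +1.
(a,b)_∞: sgn(76038)=+, sgn(-6630)=−, so +1.
(a,b)_3: α=5, u≡2; β=3, v≡1 (mod 3); (2|3)=-1, (1|3)=+1; sign (−1)^1·-1^3·+1^5 = +1.
(a,b)_2: α=3, β=1; u≡3, v≡5 (mod 8); ε(u)ε(v)=1·0, αω(v)=3·1, βω(u)=1·1; sum ≡ 0  ⇒  +1.
|Ram(76038, -6630)| = 4, even; anisotropic at {5, 17, 23, 29}.

[5, 17, 23, 29]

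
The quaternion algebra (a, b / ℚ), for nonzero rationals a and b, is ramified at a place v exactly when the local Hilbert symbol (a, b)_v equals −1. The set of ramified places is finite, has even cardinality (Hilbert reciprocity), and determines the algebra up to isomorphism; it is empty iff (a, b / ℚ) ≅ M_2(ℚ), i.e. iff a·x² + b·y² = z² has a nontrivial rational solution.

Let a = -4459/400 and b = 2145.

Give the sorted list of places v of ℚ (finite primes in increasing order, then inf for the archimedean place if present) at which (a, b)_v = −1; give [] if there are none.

[3, 7, 11, 13]

(a, b) ≡ (-91, 2145) mod (ℚ^×)²; places V = {2, 3, 5, 7, 11, 13, ∞}.
(a,b)_5: α=-2, u≡1; β=1, v≡4 (mod 5); (1|5)=+1, (4|5)=+1; sign (−1)^0·+1^1·+1^-2 = +1.
(a,b)_11: α=0, u≡10; β=1, v≡8 (mod 11); (10|11)=-1, (8|11)=-1; sign (−1)^0·-1^1·-1^0 = -1.
(a,b)_7: α=3, u≡1; β=0, v≡3 (mod 7); (1|7)=+1, (3|7)=-1; sign (−1)^0·+1^0·-1^3 = -1.
(a,b)_13: α=1, u≡6; β=1, v≡9 (mod 13); (6|13)=-1, (9|13)=+1; sign (−1)^0·-1^1·+1^1 = -1.
(a,b)_∞: sgn(-91)=−, sgn(2145)=+, so +1.
(a,b)_3: α=0, u≡2; β=1, v≡1 (mod 3); (2|3)=-1, (1|3)=+1; sign (−1)^0·-1^1·+1^0 = -1.
(a,b)_2: α=-4, β=0; u≡5, v≡1 (mod 8); ε(u)ε(v)=0·0, αω(v)=-4·0, βω(u)=0·1; sum ≡ 0  ⇒  +1.
|Ram(-91, 2145)| = 4, even; anisotropic at {3, 7, 11, 13}.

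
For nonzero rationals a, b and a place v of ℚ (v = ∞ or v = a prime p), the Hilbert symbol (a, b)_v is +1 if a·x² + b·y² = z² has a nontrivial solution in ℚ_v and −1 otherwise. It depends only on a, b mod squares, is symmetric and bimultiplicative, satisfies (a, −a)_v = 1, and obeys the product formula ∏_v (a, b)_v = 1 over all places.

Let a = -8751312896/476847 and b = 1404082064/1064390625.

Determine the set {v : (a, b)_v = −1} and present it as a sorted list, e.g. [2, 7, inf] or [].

(a, b) ≡ (-8897, 41) mod (ℚ^×)²; places V = {2, 3, 5, 7, 11, 19, 29, 31, 41, ∞}.
(a,b)_31: α=1, u≡6; β=0, v≡4 (mod 31); (6|31)=-1, (4|31)=+1; sign (−1)^0·-1^0·+1^1 = +1.
(a,b)_3: α=-4, u≡1; β=-4, v≡2 (mod 3); (1|3)=+1, (2|3)=-1; sign (−1)^0·+1^-4·-1^-4 = +1.
(a,b)_11: α=0, u≡6; β=2, v≡7 (mod 11); (6|11)=-1, (7|11)=-1; sign (−1)^0·-1^2·-1^0 = +1.
(a,b)_41: α=3, u≡29; β=1, v≡1 (mod 41); (29|41)=-1, (1|41)=+1; sign (−1)^0·-1^1·+1^3 = -1.
(a,b)_∞: sgn(-8897)=−, sgn(41)=+, so +1.
(a,b)_29: α=-2, u≡25; β=-2, v≡12 (mod 29); (25|29)=+1, (12|29)=-1; sign (−1)^0·+1^-2·-1^-2 = +1.
(a,b)_19: α=0, u≡2; β=2, v≡12 (mod 19); (2|19)=-1, (12|19)=-1; sign (−1)^0·-1^2·-1^0 = +1.
(a,b)_5: α=0, u≡2; β=-6, v≡4 (mod 5); (2|5)=-1, (4|5)=+1; sign (−1)^0·-1^-6·+1^0 = +1.
(a,b)_2: α=12, β=4; u≡7, v≡1 (mod 8); ε(u)ε(v)=1·0, αω(v)=12·0, βω(u)=4·0; sum ≡ 0  ⇒  +1.
(a,b)_7: α=-1, u≡6; β=2, v≡3 (mod 7); (6|7)=-1, (3|7)=-1; sign (−1)^0·-1^2·-1^-1 = -1.
Ram(-8897, 41) = {7, 41}; no ℚ_7-point on the conic.

[7, 41]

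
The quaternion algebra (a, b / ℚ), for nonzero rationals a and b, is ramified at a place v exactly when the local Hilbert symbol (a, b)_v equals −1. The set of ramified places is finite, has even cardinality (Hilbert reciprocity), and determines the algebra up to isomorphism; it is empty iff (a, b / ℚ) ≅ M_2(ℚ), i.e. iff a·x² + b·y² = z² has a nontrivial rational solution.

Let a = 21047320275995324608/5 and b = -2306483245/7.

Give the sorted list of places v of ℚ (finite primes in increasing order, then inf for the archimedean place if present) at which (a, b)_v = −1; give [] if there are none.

(a, b) ≡ (935, -133432915) mod (ℚ^×)²; places V = {2, 5, 7, 11, 17, 19, 29, 37, ∞}.
(a,b)_∞: sgn(935)=+, sgn(-133432915)=−, so +1.
(a,b)_5: α=-1, u≡3; β=1, v≡3 (mod 5); (3|5)=-1, (3|5)=-1; sign (−1)^0·-1^1·-1^-1 = +1.
(a,b)_11: α=5, u≡8; β=3, v≡8 (mod 11); (8|11)=-1, (8|11)=-1; sign (−1)^1·-1^3·-1^5 = -1.
(a,b)_2: α=6, β=0; u≡7, v≡5 (mod 8); ε(u)ε(v)=1·0, αω(v)=6·1, βω(u)=0·0; sum ≡ 0  ⇒  +1.
(a,b)_29: α=2, u≡1; β=1, v≡23 (mod 29); (1|29)=+1, (23|29)=+1; sign (−1)^0·+1^1·+1^2 = +1.
(a,b)_19: α=2, u≡7; β=1, v≡2 (mod 19); (7|19)=+1, (2|19)=-1; sign (−1)^0·+1^1·-1^2 = +1.
(a,b)_17: α=3, u≡8; β=1, v≡10 (mod 17); (8|17)=+1, (10|17)=-1; sign (−1)^0·+1^1·-1^3 = -1.
(a,b)_37: α=2, u≡30; β=1, v≡36 (mod 37); (30|37)=+1, (36|37)=+1; sign (−1)^0·+1^1·+1^2 = +1.
(a,b)_7: α=0, u≡2; β=-1, v≡4 (mod 7); (2|7)=+1, (4|7)=+1; sign (−1)^0·+1^-1·+1^0 = +1.
Ram(935, -133432915) = {11, 17}; no ℚ_11-point on the conic.

[11, 17]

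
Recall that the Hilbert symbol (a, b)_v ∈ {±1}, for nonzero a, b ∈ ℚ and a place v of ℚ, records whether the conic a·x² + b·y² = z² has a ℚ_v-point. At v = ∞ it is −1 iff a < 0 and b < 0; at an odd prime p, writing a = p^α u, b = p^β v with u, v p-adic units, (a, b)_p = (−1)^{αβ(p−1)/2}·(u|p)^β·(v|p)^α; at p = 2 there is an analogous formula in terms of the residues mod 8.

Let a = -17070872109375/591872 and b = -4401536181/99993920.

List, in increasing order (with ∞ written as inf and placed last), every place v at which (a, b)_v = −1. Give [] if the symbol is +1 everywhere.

(a, b) ≡ (-6052830, -4305) mod (ℚ^×)²; places V = {2, 3, 5, 7, 13, 17, 19, 37, 41, 43, ∞}.
(a,b)_13: α=0, u≡9; β=-2, v≡8 (mod 13); (9|13)=+1, (8|13)=-1; sign (−1)^0·+1^-2·-1^0 = +1.
(a,b)_41: α=1, u≡3; β=1, v≡16 (mod 41); (3|41)=-1, (16|41)=+1; sign (−1)^0·-1^1·+1^1 = -1.
(a,b)_37: α=1, u≡22; β=0, v≡15 (mod 37); (22|37)=-1, (15|37)=-1; sign (−1)^0·-1^0·-1^1 = -1.
(a,b)_3: α=1, u≡1; β=1, v≡2 (mod 3); (1|3)=+1, (2|3)=-1; sign (−1)^1·+1^1·-1^1 = +1.
(a,b)_43: α=0, u≡12; β=-2, v≡17 (mod 43); (12|43)=-1, (17|43)=+1; sign (−1)^0·-1^-2·+1^0 = +1.
(a,b)_2: α=-11, β=-6; u≡1, v≡7 (mod 8); ε(u)ε(v)=0·1, αω(v)=-11·0, βω(u)=-6·0; sum ≡ 0  ⇒  +1.
(a,b)_∞: sgn(-6052830)=−, sgn(-4305)=−, so -1.
(a,b)_5: α=7, u≡1; β=-1, v≡1 (mod 5); (1|5)=+1, (1|5)=+1; sign (−1)^0·+1^-1·+1^7 = +1.
(a,b)_7: α=1, u≡5; β=3, v≡2 (mod 7); (5|7)=-1, (2|7)=+1; sign (−1)^1·-1^3·+1^1 = +1.
(a,b)_17: α=-2, u≡10; β=2, v≡4 (mod 17); (10|17)=-1, (4|17)=+1; sign (−1)^0·-1^2·+1^-2 = +1.
(a,b)_19: α=3, u≡13; β=2, v≡18 (mod 19); (13|19)=-1, (18|19)=-1; sign (−1)^0·-1^2·-1^3 = -1.
|Ram(-6052830, -4305)| = 4, even; anisotropic at {19, 37, 41, ∞}.

[19, 37, 41, inf]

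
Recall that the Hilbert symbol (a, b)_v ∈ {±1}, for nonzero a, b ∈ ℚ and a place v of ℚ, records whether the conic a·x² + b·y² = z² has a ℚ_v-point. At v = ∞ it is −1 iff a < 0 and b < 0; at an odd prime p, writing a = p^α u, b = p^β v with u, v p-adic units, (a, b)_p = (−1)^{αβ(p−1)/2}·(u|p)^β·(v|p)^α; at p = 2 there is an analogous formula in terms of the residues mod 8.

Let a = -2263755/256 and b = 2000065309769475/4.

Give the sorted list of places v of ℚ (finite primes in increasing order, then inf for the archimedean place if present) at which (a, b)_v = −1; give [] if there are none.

Mod squares: a ≡ -13395, b ≡ 38571. Check v ∈ {∞, 2, 3, 5, 13, 17, 19, 23, 43, 47}.
v=3: a=3^1·(≡2), b=3^3·(≡2) mod 3; (2|3)=-1, (2|3)=-1; (−1)^{1·3·1}·(-1)^3·(-1)^1 = -1.
v=13: a=13^2·(≡11), b=13^1·(≡1) mod 13; (11|13)=-1, (1|13)=+1; (−1)^{2·1·6}·(-1)^1·(+1)^2 = -1.
v=43: a=43^0·(≡10), b=43^1·(≡26) mod 43; (10|43)=+1, (26|43)=-1; (−1)^{0·1·21}·(+1)^1·(-1)^0 = +1.
v=47: a=47^1·(≡43), b=47^2·(≡30) mod 47; (43|47)=-1, (30|47)=-1; (−1)^{1·2·23}·(-1)^2·(-1)^1 = -1.
v=17: a=17^0·(≡16), b=17^2·(≡8) mod 17; (16|17)=+1, (8|17)=+1; (−1)^{0·2·8}·(+1)^2·(+1)^0 = +1.
v=2: v_2(a)=-8, v_2(b)=-2; units ≡ 5, 3 (mod 8); ε·ε+αω+βω = 0·1+-8·1+-2·1 ≡ 0  ⇒  (a,b)_2 = +1.
v=19: a=19^1·(≡11), b=19^2·(≡4) mod 19; (11|19)=+1, (4|19)=+1; (−1)^{1·2·9}·(+1)^2·(+1)^1 = +1.
v=23: a=23^0·(≡22), b=23^1·(≡14) mod 23; (22|23)=-1, (14|23)=-1; (−1)^{0·1·11}·(-1)^1·(-1)^0 = -1.
v=∞: -13395 < 0 and 38571 > 0  ⇒  (a,b)_∞ = +1.
v=5: a=5^1·(≡4), b=5^2·(≡1) mod 5; (4|5)=+1, (1|5)=+1; (−1)^{1·2·2}·(+1)^2·(+1)^1 = +1.
Ram(-13395, 38571) = {3, 13, 23, 47}; no ℚ_3-point on the conic.

[3, 13, 23, 47]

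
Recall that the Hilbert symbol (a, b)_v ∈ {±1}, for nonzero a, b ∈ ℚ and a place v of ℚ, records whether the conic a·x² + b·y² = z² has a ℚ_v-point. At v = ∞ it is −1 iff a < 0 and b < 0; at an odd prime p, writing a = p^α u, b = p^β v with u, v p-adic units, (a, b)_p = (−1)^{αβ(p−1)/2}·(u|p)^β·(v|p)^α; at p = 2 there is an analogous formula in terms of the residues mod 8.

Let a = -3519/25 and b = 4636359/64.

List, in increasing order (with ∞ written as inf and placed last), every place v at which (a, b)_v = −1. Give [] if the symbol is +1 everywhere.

(a, b) ≡ (-391, 57239) mod (ℚ^×)²; places V = {2, 3, 5, 7, 13, 17, 23, 37, ∞}.
(a,b)_13: α=0, u≡9; β=1, v≡12 (mod 13); (9|13)=+1, (12|13)=+1; sign (−1)^0·+1^1·+1^0 = +1.
(a,b)_3: α=2, u≡2; β=4, v≡2 (mod 3); (2|3)=-1, (2|3)=-1; sign (−1)^0·-1^4·-1^2 = +1.
(a,b)_∞: sgn(-391)=−, sgn(57239)=+, so +1.
(a,b)_2: α=0, β=-6; u≡1, v≡7 (mod 8); ε(u)ε(v)=0·1, αω(v)=0·0, βω(u)=-6·0; sum ≡ 0  ⇒  +1.
(a,b)_17: α=1, u≡6; β=1, v≡1 (mod 17); (6|17)=-1, (1|17)=+1; sign (−1)^0·-1^1·+1^1 = -1.
(a,b)_37: α=0, u≡25; β=1, v≡16 (mod 37); (25|37)=+1, (16|37)=+1; sign (−1)^0·+1^1·+1^0 = +1.
(a,b)_7: α=0, u≡4; β=1, v≡4 (mod 7); (4|7)=+1, (4|7)=+1; sign (−1)^0·+1^1·+1^0 = +1.
(a,b)_23: α=1, u≡4; β=0, v≡10 (mod 23); (4|23)=+1, (10|23)=-1; sign (−1)^0·+1^0·-1^1 = -1.
(a,b)_5: α=-2, u≡1; β=0, v≡1 (mod 5); (1|5)=+1, (1|5)=+1; sign (−1)^0·+1^0·+1^-2 = +1.
Ram(-391, 57239) = {17, 23}; no ℚ_17-point on the conic.

[17, 23]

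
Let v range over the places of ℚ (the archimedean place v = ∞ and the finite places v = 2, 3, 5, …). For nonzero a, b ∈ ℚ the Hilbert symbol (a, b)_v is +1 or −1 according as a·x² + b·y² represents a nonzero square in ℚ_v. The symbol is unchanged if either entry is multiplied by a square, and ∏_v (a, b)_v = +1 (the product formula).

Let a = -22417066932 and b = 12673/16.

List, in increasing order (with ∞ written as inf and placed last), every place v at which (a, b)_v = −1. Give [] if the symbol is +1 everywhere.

[13, 19, 23, 29]

Mod squares: a ≡ -12597, b ≡ 12673. Check v ∈ {∞, 2, 3, 13, 17, 19, 23, 29}.
v=29: a=29^2·(≡11), b=29^1·(≡11) mod 29; (11|29)=-1, (11|29)=-1; (−1)^{2·1·14}·(-1)^1·(-1)^2 = -1.
v=∞: -12597 < 0 and 12673 > 0  ⇒  (a,b)_∞ = +1.
v=2: v_2(a)=2, v_2(b)=-4; units ≡ 3, 1 (mod 8); ε·ε+αω+βω = 1·0+2·0+-4·1 ≡ 0  ⇒  (a,b)_2 = +1.
v=13: a=13^1·(≡7), b=13^0·(≡8) mod 13; (7|13)=-1, (8|13)=-1; (−1)^{1·0·6}·(-1)^0·(-1)^1 = -1.
v=19: a=19^1·(≡13), b=19^1·(≡12) mod 19; (13|19)=-1, (12|19)=-1; (−1)^{1·1·9}·(-1)^1·(-1)^1 = -1.
v=17: a=17^1·(≡6), b=17^0·(≡9) mod 17; (6|17)=-1, (9|17)=+1; (−1)^{1·0·8}·(-1)^0·(+1)^1 = +1.
v=3: a=3^1·(≡1), b=3^0·(≡1) mod 3; (1|3)=+1, (1|3)=+1; (−1)^{1·0·1}·(+1)^0·(+1)^1 = +1.
v=23: a=23^2·(≡19), b=23^1·(≡10) mod 23; (19|23)=-1, (10|23)=-1; (−1)^{2·1·11}·(-1)^1·(-1)^2 = -1.
|Ram(-12597, 12673)| = 4, even; anisotropic at {13, 19, 23, 29}.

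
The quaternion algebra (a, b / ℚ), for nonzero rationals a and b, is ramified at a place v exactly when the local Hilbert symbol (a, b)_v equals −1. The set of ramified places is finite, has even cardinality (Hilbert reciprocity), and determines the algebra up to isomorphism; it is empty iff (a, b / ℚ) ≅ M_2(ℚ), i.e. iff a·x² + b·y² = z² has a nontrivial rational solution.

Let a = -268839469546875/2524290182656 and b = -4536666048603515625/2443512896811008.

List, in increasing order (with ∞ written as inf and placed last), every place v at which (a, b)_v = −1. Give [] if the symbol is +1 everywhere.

(a, b) ≡ (-3007434, -501239) mod (ℚ^×)²; places V = {2, 3, 5, 11, 19, 23, 31, 37, ∞}.
(a,b)_19: α=3, u≡13; β=3, v≡18 (mod 19); (13|19)=-1, (18|19)=-1; sign (−1)^1·-1^3·-1^3 = -1.
(a,b)_3: α=7, u≡2; β=10, v≡1 (mod 3); (2|3)=-1, (1|3)=+1; sign (−1)^0·-1^10·+1^7 = +1.
(a,b)_31: α=1, u≡14; β=1, v≡22 (mod 31); (14|31)=+1, (22|31)=-1; sign (−1)^1·+1^1·-1^1 = +1.
(a,b)_∞: sgn(-3007434)=−, sgn(-501239)=−, so -1.
(a,b)_5: α=6, u≡4; β=10, v≡1 (mod 5); (4|5)=+1, (1|5)=+1; sign (−1)^0·+1^10·+1^6 = +1.
(a,b)_11: α=-8, u≡8; β=-10, v≡1 (mod 11); (8|11)=-1, (1|11)=+1; sign (−1)^0·-1^-10·+1^-8 = +1.
(a,b)_37: α=1, u≡34; β=1, v≡17 (mod 37); (34|37)=+1, (17|37)=-1; sign (−1)^0·+1^1·-1^1 = -1.
(a,b)_2: α=-9, β=-12; u≡3, v≡1 (mod 8); ε(u)ε(v)=1·0, αω(v)=-9·0, βω(u)=-12·1; sum ≡ 0  ⇒  +1.
(a,b)_23: α=-1, u≡5; β=-1, v≡17 (mod 23); (5|23)=-1, (17|23)=-1; sign (−1)^1·-1^-1·-1^-1 = -1.
|Ram(-3007434, -501239)| = 4, even; anisotropic at {19, 23, 37, ∞}.

[19, 23, 37, inf]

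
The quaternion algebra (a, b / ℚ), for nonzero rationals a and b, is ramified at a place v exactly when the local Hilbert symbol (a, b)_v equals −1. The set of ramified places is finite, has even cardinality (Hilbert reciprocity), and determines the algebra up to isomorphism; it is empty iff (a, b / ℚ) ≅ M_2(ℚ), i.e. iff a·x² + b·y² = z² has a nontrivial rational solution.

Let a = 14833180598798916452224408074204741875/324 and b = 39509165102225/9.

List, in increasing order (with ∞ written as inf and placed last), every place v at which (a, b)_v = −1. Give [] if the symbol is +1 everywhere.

(a, b) ≡ (11299067, 11119241) mod (ℚ^×)²; places V = {2, 3, 5, 7, 13, 17, 29, 41, 43, 53, ∞}.
(a,b)_41: α=3, u≡19; β=1, v≡3 (mod 41); (19|41)=-1, (3|41)=-1; sign (−1)^0·-1^1·-1^3 = +1.
(a,b)_17: α=3, u≡4; β=1, v≡1 (mod 17); (4|17)=+1, (1|17)=+1; sign (−1)^0·+1^1·+1^3 = +1.
(a,b)_53: α=2, u≡23; β=1, v≡21 (mod 53); (23|53)=-1, (21|53)=-1; sign (−1)^0·-1^1·-1^2 = -1.
(a,b)_7: α=2, u≡5; β=1, v≡4 (mod 7); (5|7)=-1, (4|7)=+1; sign (−1)^0·-1^1·+1^2 = -1.
(a,b)_2: α=-2, β=0; u≡3, v≡1 (mod 8); ε(u)ε(v)=1·0, αω(v)=-2·0, βω(u)=0·1; sum ≡ 0  ⇒  +1.
(a,b)_13: α=5, u≡7; β=2, v≡10 (mod 13); (7|13)=-1, (10|13)=+1; sign (−1)^0·-1^2·+1^5 = +1.
(a,b)_∞: sgn(11299067)=+, sgn(11119241)=+, so +1.
(a,b)_5: α=4, u≡3; β=2, v≡1 (mod 5); (3|5)=-1, (1|5)=+1; sign (−1)^0·-1^2·+1^4 = +1.
(a,b)_29: α=7, u≡18; β=2, v≡26 (mod 29); (18|29)=-1, (26|29)=-1; sign (−1)^0·-1^2·-1^7 = -1.
(a,b)_3: α=-4, u≡2; β=-2, v≡2 (mod 3); (2|3)=-1, (2|3)=-1; sign (−1)^0·-1^-2·-1^-4 = +1.
(a,b)_43: α=3, u≡8; β=1, v≡33 (mod 43); (8|43)=-1, (33|43)=-1; sign (−1)^1·-1^1·-1^3 = -1.
Ram(11299067, 11119241) = {7, 29, 43, 53}; no ℚ_7-point on the conic.

[7, 29, 43, 53]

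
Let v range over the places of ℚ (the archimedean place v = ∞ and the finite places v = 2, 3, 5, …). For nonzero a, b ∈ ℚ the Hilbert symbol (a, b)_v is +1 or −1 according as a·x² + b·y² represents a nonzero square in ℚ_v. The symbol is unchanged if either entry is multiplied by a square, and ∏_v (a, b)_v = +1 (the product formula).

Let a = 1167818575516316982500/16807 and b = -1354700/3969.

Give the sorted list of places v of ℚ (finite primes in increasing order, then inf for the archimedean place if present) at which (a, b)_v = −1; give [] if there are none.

Mod squares: a ≡ 51359, b ≡ -13547. Check v ∈ {∞, 2, 3, 5, 7, 11, 19, 23, 29, 31}.
v=∞: 51359 > 0 and -13547 < 0  ⇒  (a,b)_∞ = +1.
v=31: a=31^4·(≡23), b=31^1·(≡10) mod 31; (23|31)=-1, (10|31)=+1; (−1)^{4·1·15}·(-1)^1·(+1)^4 = -1.
v=7: a=7^-5·(≡4), b=7^-2·(≡6) mod 7; (4|7)=+1, (6|7)=-1; (−1)^{-5·-2·3}·(+1)^-2·(-1)^-5 = -1.
v=11: a=11^1·(≡9), b=11^0·(≡3) mod 11; (9|11)=+1, (3|11)=+1; (−1)^{1·0·5}·(+1)^0·(+1)^1 = +1.
v=23: a=23^3·(≡2), b=23^1·(≡2) mod 23; (2|23)=+1, (2|23)=+1; (−1)^{3·1·11}·(+1)^1·(+1)^3 = -1.
v=5: a=5^4·(≡1), b=5^2·(≡3) mod 5; (1|5)=+1, (3|5)=-1; (−1)^{4·2·2}·(+1)^2·(-1)^4 = +1.
v=29: a=29^1·(≡27), b=29^0·(≡13) mod 29; (27|29)=-1, (13|29)=+1; (−1)^{1·0·14}·(-1)^0·(+1)^1 = +1.
v=19: a=19^4·(≡13), b=19^1·(≡6) mod 19; (13|19)=-1, (6|19)=+1; (−1)^{4·1·9}·(-1)^1·(+1)^4 = -1.
v=2: v_2(a)=2, v_2(b)=2; units ≡ 7, 5 (mod 8); ε·ε+αω+βω = 1·0+2·1+2·0 ≡ 0  ⇒  (a,b)_2 = +1.
v=3: a=3^0·(≡2), b=3^-4·(≡1) mod 3; (2|3)=-1, (1|3)=+1; (−1)^{0·-4·1}·(-1)^-4·(+1)^0 = +1.
Ram(51359, -13547) = {7, 19, 23, 31}; no ℚ_7-point on the conic.

[7, 19, 23, 31]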